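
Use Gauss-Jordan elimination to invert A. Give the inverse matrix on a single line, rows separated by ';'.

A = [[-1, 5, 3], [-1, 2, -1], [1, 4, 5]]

Gauss-Jordan on [A | I]:
R1 <- (1/-1)*R1:  [  1  -5  -3  |  -1   0   0 ]
R2 <- R2 - (-1)*R1:  [  0  -3  -4  |  -1   1   0 ]
R3 <- R3 - (1)*R1:  [ 0  9  8  |  1  0  1 ]
R2 <- (1/-3)*R2:  [    0     1   4/3  |   1/3  -1/3     0 ]
R1 <- R1 - (-5)*R2:  [    1     0  11/3  |   2/3  -5/3     0 ]
R3 <- R3 - (9)*R2:  [  0   0  -4  |  -2   3   1 ]
R3 <- (1/-4)*R3:  [    0     0     1  |   1/2  -3/4  -1/4 ]
R1 <- R1 - (11/3)*R3:  [     1      0      0  |   -7/6  13/12  11/12 ]
R2 <- R2 - (4/3)*R3:  [    0     1     0  |  -1/3   2/3   1/3 ]
Right block of [I | A^{-1}] is the inverse:
[ -7/6  13/12  11/12 ]
[ -1/3    2/3    1/3 ]
[  1/2   -3/4   -1/4 ]

inverse = [-7/6 13/12 11/12; -1/3 2/3 1/3; 1/2 -3/4 -1/4]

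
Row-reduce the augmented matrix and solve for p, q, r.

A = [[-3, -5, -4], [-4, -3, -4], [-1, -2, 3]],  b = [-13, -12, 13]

(-1, 0, 4)

Forward elimination on [A|b]:
R2 <- R2 - (4/3)*R1:  [    0  11/3   4/3  16/3 ]
R3 <- R3 - (1/3)*R1:  [    0  -1/3  13/3  52/3 ]
R3 <- R3 - (-1/11)*R2:  [      0       0   49/11  196/11 ]
Row echelon form:
[ -3    -5     -4  |     -13 ]
[  0  11/3    4/3  |    16/3 ]
[  0     0  49/11  |  196/11 ]
Back-substitution:
r = (196/11) / (49/11) = 4
q = (16/3 - (4/3)*(4)) / (11/3) = 0
p = (-13 - (-5)*(0) - (-4)*(4)) / -3 = -1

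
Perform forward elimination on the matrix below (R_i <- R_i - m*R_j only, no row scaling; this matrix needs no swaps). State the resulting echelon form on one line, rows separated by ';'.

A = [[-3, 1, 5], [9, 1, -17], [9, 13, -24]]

REF = [-3 1 5; 0 4 -2; 0 0 -1]

Forward elimination:
R2 <- R2 - (-3)*R1:  [  0   4  -2 ]
R3 <- R3 - (-3)*R1:  [  0  16  -9 ]
R3 <- R3 - (4)*R2:  [  0   0  -1 ]
Row echelon form:
[ -3  1   5 ]
[  0  4  -2 ]
[  0  0  -1 ]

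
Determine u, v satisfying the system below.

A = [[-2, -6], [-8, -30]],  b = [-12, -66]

(-3, 3)

Forward elimination on [A|b]:
R2 <- R2 - (4)*R1:  [   0   -6  -18 ]
Row echelon form:
[ -2  -6  |  -12 ]
[  0  -6  |  -18 ]
Back-substitution:
v = (-18) / -6 = 3
u = (-12 - (-6)*(3)) / -2 = -3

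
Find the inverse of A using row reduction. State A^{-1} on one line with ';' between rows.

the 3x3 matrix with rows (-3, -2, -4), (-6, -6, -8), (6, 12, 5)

Gauss-Jordan on [A | I]:
R1 <- (1/-3)*R1:  [    1   2/3   4/3  |  -1/3     0     0 ]
R2 <- R2 - (-6)*R1:  [  0  -2   0  |  -2   1   0 ]
R3 <- R3 - (6)*R1:  [  0   8  -3  |   2   0   1 ]
R2 <- (1/-2)*R2:  [    0     1     0  |     1  -1/2     0 ]
R1 <- R1 - (2/3)*R2:  [   1    0  4/3  |   -1  1/3    0 ]
R3 <- R3 - (8)*R2:  [  0   0  -3  |  -6   4   1 ]
R3 <- (1/-3)*R3:  [    0     0     1  |     2  -4/3  -1/3 ]
R1 <- R1 - (4/3)*R3:  [     1      0      0  |  -11/3   19/9    4/9 ]
Right block of [I | A^{-1}] is the inverse:
[ -11/3  19/9   4/9 ]
[     1  -1/2     0 ]
[     2  -4/3  -1/3 ]

inverse = [-11/3 19/9 4/9; 1 -1/2 0; 2 -4/3 -1/3]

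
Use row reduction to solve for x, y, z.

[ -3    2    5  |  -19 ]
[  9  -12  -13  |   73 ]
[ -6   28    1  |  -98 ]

Forward elimination on [A|b]:
R2 <- R2 - (-3)*R1:  [  0  -6   2  16 ]
R3 <- R3 - (2)*R1:  [   0   24   -9  -60 ]
R3 <- R3 - (-4)*R2:  [  0   0  -1   4 ]
Row echelon form:
[ -3   2   5  |  -19 ]
[  0  -6   2  |   16 ]
[  0   0  -1  |    4 ]
Back-substitution:
z = (4) / -1 = -4
y = (16 - (2)*(-4)) / -6 = -4
x = (-19 - (2)*(-4) - (5)*(-4)) / -3 = -3

(-3, -4, -4)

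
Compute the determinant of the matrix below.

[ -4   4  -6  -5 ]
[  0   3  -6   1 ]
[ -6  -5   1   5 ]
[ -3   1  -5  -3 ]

det(A) = -669

Forward elimination:
R3 <- R3 - (3/2)*R1:  [    0   -11    10  25/2 ]
R4 <- R4 - (3/4)*R1:  [    0    -2  -1/2   3/4 ]
R3 <- R3 - (-11/3)*R2:  [    0     0   -12  97/6 ]
R4 <- R4 - (-2/3)*R2:  [     0      0   -9/2  17/12 ]
R4 <- R4 - (3/8)*R3:  [       0        0        0  -223/48 ]
Upper-triangular form:
[ -4  4   -6       -5 ]
[  0  3   -6        1 ]
[  0  0  -12     97/6 ]
[  0  0    0  -223/48 ]
det(A) = (-1)^0 * (-4) * (3) * (-12) * (-223/48) = -669  (0 row swaps -> sign +1)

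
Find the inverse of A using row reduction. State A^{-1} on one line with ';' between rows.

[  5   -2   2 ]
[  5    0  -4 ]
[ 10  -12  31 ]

inverse = [-8/5 19/15 4/15; -13/2 9/2 1; -2 4/3 1/3]

Gauss-Jordan on [A | I]:
R1 <- (1/5)*R1:  [    1  -2/5   2/5  |   1/5     0     0 ]
R2 <- R2 - (5)*R1:  [  0   2  -6  |  -1   1   0 ]
R3 <- R3 - (10)*R1:  [  0  -8  27  |  -2   0   1 ]
R2 <- (1/2)*R2:  [    0     1    -3  |  -1/2   1/2     0 ]
R1 <- R1 - (-2/5)*R2:  [    1     0  -4/5  |     0   1/5     0 ]
R3 <- R3 - (-8)*R2:  [  0   0   3  |  -6   4   1 ]
R3 <- (1/3)*R3:  [   0    0    1  |   -2  4/3  1/3 ]
R1 <- R1 - (-4/5)*R3:  [     1      0      0  |   -8/5  19/15   4/15 ]
R2 <- R2 - (-3)*R3:  [     0      1      0  |  -13/2    9/2      1 ]
Right block of [I | A^{-1}] is the inverse:
[  -8/5  19/15  4/15 ]
[ -13/2    9/2     1 ]
[    -2    4/3   1/3 ]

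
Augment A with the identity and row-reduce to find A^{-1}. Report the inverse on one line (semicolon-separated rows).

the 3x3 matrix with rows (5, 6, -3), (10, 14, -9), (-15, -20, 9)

inverse = [9/5 -1/5 2/5; -3/2 0 -1/2; -1/3 -1/3 -1/3]

Gauss-Jordan on [A | I]:
R1 <- (1/5)*R1:  [    1   6/5  -3/5  |   1/5     0     0 ]
R2 <- R2 - (10)*R1:  [  0   2  -3  |  -2   1   0 ]
R3 <- R3 - (-15)*R1:  [  0  -2   0  |   3   0   1 ]
R2 <- (1/2)*R2:  [    0     1  -3/2  |    -1   1/2     0 ]
R1 <- R1 - (6/5)*R2:  [    1     0   6/5  |   7/5  -3/5     0 ]
R3 <- R3 - (-2)*R2:  [  0   0  -3  |   1   1   1 ]
R3 <- (1/-3)*R3:  [    0     0     1  |  -1/3  -1/3  -1/3 ]
R1 <- R1 - (6/5)*R3:  [    1     0     0  |   9/5  -1/5   2/5 ]
R2 <- R2 - (-3/2)*R3:  [    0     1     0  |  -3/2     0  -1/2 ]
Right block of [I | A^{-1}] is the inverse:
[  9/5  -1/5   2/5 ]
[ -3/2     0  -1/2 ]
[ -1/3  -1/3  -1/3 ]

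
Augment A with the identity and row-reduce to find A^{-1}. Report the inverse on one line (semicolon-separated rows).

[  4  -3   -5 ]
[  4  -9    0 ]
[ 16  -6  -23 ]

inverse = [-69/16 13/16 15/16; -23/12 1/4 5/12; -5/2 1/2 1/2]

Gauss-Jordan on [A | I]:
R1 <- (1/4)*R1:  [    1  -3/4  -5/4  |   1/4     0     0 ]
R2 <- R2 - (4)*R1:  [  0  -6   5  |  -1   1   0 ]
R3 <- R3 - (16)*R1:  [  0   6  -3  |  -4   0   1 ]
R2 <- (1/-6)*R2:  [    0     1  -5/6  |   1/6  -1/6     0 ]
R1 <- R1 - (-3/4)*R2:  [     1      0  -15/8  |    3/8   -1/8      0 ]
R3 <- R3 - (6)*R2:  [  0   0   2  |  -5   1   1 ]
R3 <- (1/2)*R3:  [    0     0     1  |  -5/2   1/2   1/2 ]
R1 <- R1 - (-15/8)*R3:  [      1       0       0  |  -69/16   13/16   15/16 ]
R2 <- R2 - (-5/6)*R3:  [      0       1       0  |  -23/12     1/4    5/12 ]
Right block of [I | A^{-1}] is the inverse:
[ -69/16  13/16  15/16 ]
[ -23/12    1/4   5/12 ]
[   -5/2    1/2    1/2 ]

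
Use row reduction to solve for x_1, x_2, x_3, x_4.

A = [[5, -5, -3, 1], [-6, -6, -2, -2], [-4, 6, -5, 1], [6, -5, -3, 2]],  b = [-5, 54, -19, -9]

(-5, -5, 2, 1)

Forward elimination on [A|b]:
R2 <- R2 - (-6/5)*R1:  [     0    -12  -28/5   -4/5     48 ]
R3 <- R3 - (-4/5)*R1:  [     0      2  -37/5    9/5    -23 ]
R4 <- R4 - (6/5)*R1:  [   0    1  3/5  4/5   -3 ]
R3 <- R3 - (-1/6)*R2:  [     0      0  -25/3    5/3    -15 ]
R4 <- R4 - (-1/12)*R2:  [     0      0   2/15  11/15      1 ]
R4 <- R4 - (-2/125)*R3:  [     0      0      0  19/25  19/25 ]
Row echelon form:
[ 5   -5     -3      1  |     -5 ]
[ 0  -12  -28/5   -4/5  |     48 ]
[ 0    0  -25/3    5/3  |    -15 ]
[ 0    0      0  19/25  |  19/25 ]
Back-substitution:
x_4 = (19/25) / (19/25) = 1
x_3 = (-15 - (5/3)*(1)) / (-25/3) = 2
x_2 = (48 - (-28/5)*(2) - (-4/5)*(1)) / -12 = -5
x_1 = (-5 - (-5)*(-5) - (-3)*(2) - (1)*(1)) / 5 = -5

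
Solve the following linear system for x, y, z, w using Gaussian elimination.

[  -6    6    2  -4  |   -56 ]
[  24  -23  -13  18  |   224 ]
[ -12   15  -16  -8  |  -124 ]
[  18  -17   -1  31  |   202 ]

(4, -4, 0, 2)

Forward elimination on [A|b]:
R2 <- R2 - (-4)*R1:  [  0   1  -5   2   0 ]
R3 <- R3 - (2)*R1:  [   0    3  -20    0  -12 ]
R4 <- R4 - (-3)*R1:  [  0   1   5  19  34 ]
R3 <- R3 - (3)*R2:  [   0    0   -5   -6  -12 ]
R4 <- R4 - (1)*R2:  [  0   0  10  17  34 ]
R4 <- R4 - (-2)*R3:  [  0   0   0   5  10 ]
Row echelon form:
[ -6  6   2  -4  |  -56 ]
[  0  1  -5   2  |    0 ]
[  0  0  -5  -6  |  -12 ]
[  0  0   0   5  |   10 ]
Back-substitution:
w = (10) / 5 = 2
z = (-12 - (-6)*(2)) / -5 = 0
y = (0 - (-5)*(0) - (2)*(2)) / 1 = -4
x = (-56 - (6)*(-4) - (2)*(0) - (-4)*(2)) / -6 = 4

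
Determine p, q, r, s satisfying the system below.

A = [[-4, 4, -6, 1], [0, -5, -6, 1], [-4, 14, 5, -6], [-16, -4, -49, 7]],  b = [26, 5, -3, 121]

(-3, 1, -1, 4)

Forward elimination on [A|b]:
R3 <- R3 - (1)*R1:  [   0   10   11   -7  -29 ]
R4 <- R4 - (4)*R1:  [   0  -20  -25    3   17 ]
R3 <- R3 - (-2)*R2:  [   0    0   -1   -5  -19 ]
R4 <- R4 - (4)*R2:  [  0   0  -1  -1  -3 ]
R4 <- R4 - (1)*R3:  [  0   0   0   4  16 ]
Row echelon form:
[ -4   4  -6   1  |   26 ]
[  0  -5  -6   1  |    5 ]
[  0   0  -1  -5  |  -19 ]
[  0   0   0   4  |   16 ]
Back-substitution:
s = (16) / 4 = 4
r = (-19 - (-5)*(4)) / -1 = -1
q = (5 - (-6)*(-1) - (1)*(4)) / -5 = 1
p = (26 - (4)*(1) - (-6)*(-1) - (1)*(4)) / -4 = -3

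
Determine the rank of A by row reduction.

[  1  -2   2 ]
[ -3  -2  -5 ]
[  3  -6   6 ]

Row reduction:
R2 <- R2 - (-3)*R1:  [  0  -8   1 ]
R3 <- R3 - (3)*R1:  [ 0  0  0 ]
Row echelon form:
[ 1  -2  2 ]
[ 0  -8  1 ]
[ 0   0  0 ]
Nonzero rows / pivot columns: 2

rank(A) = 2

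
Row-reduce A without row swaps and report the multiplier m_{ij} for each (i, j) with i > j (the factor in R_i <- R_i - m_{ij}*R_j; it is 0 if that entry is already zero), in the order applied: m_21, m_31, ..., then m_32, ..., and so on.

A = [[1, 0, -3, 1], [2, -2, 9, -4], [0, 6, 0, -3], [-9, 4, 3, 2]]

Forward elimination:
R2 <- R2 - (2)*R1:  [  0  -2  15  -6 ]
R3: entry in column 1 is already 0 -> m_{31} = 0 (no row operation needed)
R4 <- R4 - (-9)*R1:  [   0    4  -24   11 ]
R3 <- R3 - (-3)*R2:  [   0    0   45  -21 ]
R4 <- R4 - (-2)*R2:  [  0   0   6  -1 ]
R4 <- R4 - (2/15)*R3:  [   0    0    0  9/5 ]
Multipliers (in order of application): m_{21} = 2, m_{31} = 0, m_{41} = -9, m_{32} = -3, m_{42} = -2, m_{43} = 2/15

multipliers: 2, 0, -9, -3, -2, 2/15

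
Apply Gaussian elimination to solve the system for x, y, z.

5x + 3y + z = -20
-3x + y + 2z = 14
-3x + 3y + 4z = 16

Forward elimination on [A|b]:
R2 <- R2 - (-3/5)*R1:  [    0  14/5  13/5     2 ]
R3 <- R3 - (-3/5)*R1:  [    0  24/5  23/5     4 ]
R3 <- R3 - (12/7)*R2:  [   0    0  1/7  4/7 ]
Row echelon form:
[ 5     3     1  |  -20 ]
[ 0  14/5  13/5  |    2 ]
[ 0     0   1/7  |  4/7 ]
Back-substitution:
z = (4/7) / (1/7) = 4
y = (2 - (13/5)*(4)) / (14/5) = -3
x = (-20 - (3)*(-3) - (1)*(4)) / 5 = -3

(-3, -3, 4)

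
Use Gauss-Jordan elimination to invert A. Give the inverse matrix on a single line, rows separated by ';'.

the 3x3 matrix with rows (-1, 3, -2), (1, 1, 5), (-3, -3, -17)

Gauss-Jordan on [A | I]:
R1 <- (1/-1)*R1:  [  1  -3   2  |  -1   0   0 ]
R2 <- R2 - (1)*R1:  [ 0  4  3  |  1  1  0 ]
R3 <- R3 - (-3)*R1:  [   0  -12  -11  |   -3    0    1 ]
R2 <- (1/4)*R2:  [   0    1  3/4  |  1/4  1/4    0 ]
R1 <- R1 - (-3)*R2:  [    1     0  17/4  |  -1/4   3/4     0 ]
R3 <- R3 - (-12)*R2:  [  0   0  -2  |   0   3   1 ]
R3 <- (1/-2)*R3:  [    0     0     1  |     0  -3/2  -1/2 ]
R1 <- R1 - (17/4)*R3:  [    1     0     0  |  -1/4  57/8  17/8 ]
R2 <- R2 - (3/4)*R3:  [    0     1     0  |   1/4  11/8   3/8 ]
Right block of [I | A^{-1}] is the inverse:
[ -1/4  57/8  17/8 ]
[  1/4  11/8   3/8 ]
[    0  -3/2  -1/2 ]

inverse = [-1/4 57/8 17/8; 1/4 11/8 3/8; 0 -3/2 -1/2]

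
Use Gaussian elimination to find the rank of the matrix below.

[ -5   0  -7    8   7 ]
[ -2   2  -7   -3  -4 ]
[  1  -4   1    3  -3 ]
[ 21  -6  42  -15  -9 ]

Row reduction:
R2 <- R2 - (2/5)*R1:  [     0      2  -21/5  -31/5  -34/5 ]
R3 <- R3 - (-1/5)*R1:  [    0    -4  -2/5  23/5  -8/5 ]
R4 <- R4 - (-21/5)*R1:  [     0     -6   63/5   93/5  102/5 ]
R3 <- R3 - (-2)*R2:  [     0      0  -44/5  -39/5  -76/5 ]
R4 <- R4 - (-3)*R2:  [ 0  0  0  0  0 ]
Row echelon form:
[ -5  0     -7      8      7 ]
[  0  2  -21/5  -31/5  -34/5 ]
[  0  0  -44/5  -39/5  -76/5 ]
[  0  0      0      0      0 ]
Nonzero rows / pivot columns: 3

rank(A) = 3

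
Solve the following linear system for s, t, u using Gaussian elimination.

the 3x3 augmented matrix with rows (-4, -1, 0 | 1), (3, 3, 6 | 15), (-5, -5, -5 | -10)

(0, -1, 3)

Forward elimination on [A|b]:
R2 <- R2 - (-3/4)*R1:  [    0   9/4     6  63/4 ]
R3 <- R3 - (5/4)*R1:  [     0  -15/4     -5  -45/4 ]
R3 <- R3 - (-5/3)*R2:  [  0   0   5  15 ]
Row echelon form:
[ -4   -1  0  |     1 ]
[  0  9/4  6  |  63/4 ]
[  0    0  5  |    15 ]
Back-substitution:
u = (15) / 5 = 3
t = (63/4 - (6)*(3)) / (9/4) = -1
s = (1 - (-1)*(-1)) / -4 = 0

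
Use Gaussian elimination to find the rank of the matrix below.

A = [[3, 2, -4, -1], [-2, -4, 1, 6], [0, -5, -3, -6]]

Row reduction:
R2 <- R2 - (-2/3)*R1:  [    0  -8/3  -5/3  16/3 ]
R3 <- R3 - (15/8)*R2:  [   0    0  1/8  -16 ]
Row echelon form:
[ 3     2    -4    -1 ]
[ 0  -8/3  -5/3  16/3 ]
[ 0     0   1/8   -16 ]
Nonzero rows / pivot columns: 3

rank(A) = 3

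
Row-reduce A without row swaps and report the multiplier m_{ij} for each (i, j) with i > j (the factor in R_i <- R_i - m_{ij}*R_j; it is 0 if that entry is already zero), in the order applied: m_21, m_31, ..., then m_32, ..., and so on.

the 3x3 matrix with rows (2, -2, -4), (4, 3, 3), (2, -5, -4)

Forward elimination:
R2 <- R2 - (2)*R1:  [  0   7  11 ]
R3 <- R3 - (1)*R1:  [  0  -3   0 ]
R3 <- R3 - (-3/7)*R2:  [    0     0  33/7 ]
Multipliers (in order of application): m_{21} = 2, m_{31} = 1, m_{32} = -3/7

multipliers: 2, 1, -3/7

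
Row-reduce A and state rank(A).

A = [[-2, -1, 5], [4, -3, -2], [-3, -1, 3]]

Row reduction:
R2 <- R2 - (-2)*R1:  [  0  -5   8 ]
R3 <- R3 - (3/2)*R1:  [    0   1/2  -9/2 ]
R3 <- R3 - (-1/10)*R2:  [      0       0  -37/10 ]
Row echelon form:
[ -2  -1       5 ]
[  0  -5       8 ]
[  0   0  -37/10 ]
Nonzero rows / pivot columns: 3

rank(A) = 3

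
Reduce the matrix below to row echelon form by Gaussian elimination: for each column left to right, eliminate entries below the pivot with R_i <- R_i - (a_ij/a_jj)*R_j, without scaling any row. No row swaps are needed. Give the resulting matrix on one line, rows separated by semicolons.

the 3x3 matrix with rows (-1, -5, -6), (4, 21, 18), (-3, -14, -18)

Forward elimination:
R2 <- R2 - (-4)*R1:  [  0   1  -6 ]
R3 <- R3 - (3)*R1:  [ 0  1  0 ]
R3 <- R3 - (1)*R2:  [ 0  0  6 ]
Row echelon form:
[ -1  -5  -6 ]
[  0   1  -6 ]
[  0   0   6 ]

REF = [-1 -5 -6; 0 1 -6; 0 0 6]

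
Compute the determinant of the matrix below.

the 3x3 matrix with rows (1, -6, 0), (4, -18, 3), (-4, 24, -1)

Forward elimination:
R2 <- R2 - (4)*R1:  [ 0  6  3 ]
R3 <- R3 - (-4)*R1:  [  0   0  -1 ]
Upper-triangular form:
[ 1  -6   0 ]
[ 0   6   3 ]
[ 0   0  -1 ]
det(A) = (-1)^0 * (1) * (6) * (-1) = -6  (0 row swaps -> sign +1)

det(A) = -6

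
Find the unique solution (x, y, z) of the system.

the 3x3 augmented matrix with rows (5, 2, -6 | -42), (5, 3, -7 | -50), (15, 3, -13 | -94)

(-2, -4, 4)

Forward elimination on [A|b]:
R2 <- R2 - (1)*R1:  [  0   1  -1  -8 ]
R3 <- R3 - (3)*R1:  [  0  -3   5  32 ]
R3 <- R3 - (-3)*R2:  [ 0  0  2  8 ]
Row echelon form:
[ 5  2  -6  |  -42 ]
[ 0  1  -1  |   -8 ]
[ 0  0   2  |    8 ]
Back-substitution:
z = (8) / 2 = 4
y = (-8 - (-1)*(4)) / 1 = -4
x = (-42 - (2)*(-4) - (-6)*(4)) / 5 = -2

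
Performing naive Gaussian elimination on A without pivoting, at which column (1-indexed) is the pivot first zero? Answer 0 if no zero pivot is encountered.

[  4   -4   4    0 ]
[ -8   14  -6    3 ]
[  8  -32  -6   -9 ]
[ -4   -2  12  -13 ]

Naive forward elimination:
R2 <- R2 - (-2)*R1:  [ 0  6  2  3 ]
R3 <- R3 - (2)*R1:  [   0  -24  -14   -9 ]
R4 <- R4 - (-1)*R1:  [   0   -6   16  -13 ]
R3 <- R3 - (-4)*R2:  [  0   0  -6   3 ]
R4 <- R4 - (-1)*R2:  [   0    0   18  -10 ]
R4 <- R4 - (-3)*R3:  [  0   0   0  -1 ]
All pivots nonzero; naive elimination completes without hitting a zero pivot.

first zero-pivot column = 0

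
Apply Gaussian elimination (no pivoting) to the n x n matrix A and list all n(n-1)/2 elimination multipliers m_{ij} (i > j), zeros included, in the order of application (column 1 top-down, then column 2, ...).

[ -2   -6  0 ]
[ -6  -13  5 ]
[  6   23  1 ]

Forward elimination:
R2 <- R2 - (3)*R1:  [ 0  5  5 ]
R3 <- R3 - (-3)*R1:  [ 0  5  1 ]
R3 <- R3 - (1)*R2:  [  0   0  -4 ]
Multipliers (in order of application): m_{21} = 3, m_{31} = -3, m_{32} = 1

multipliers: 3, -3, 1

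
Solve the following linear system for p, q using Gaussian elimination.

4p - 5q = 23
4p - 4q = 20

Forward elimination on [A|b]:
R2 <- R2 - (1)*R1:  [  0   1  -3 ]
Row echelon form:
[ 4  -5  |  23 ]
[ 0   1  |  -3 ]
Back-substitution:
q = (-3) / 1 = -3
p = (23 - (-5)*(-3)) / 4 = 2

(2, -3)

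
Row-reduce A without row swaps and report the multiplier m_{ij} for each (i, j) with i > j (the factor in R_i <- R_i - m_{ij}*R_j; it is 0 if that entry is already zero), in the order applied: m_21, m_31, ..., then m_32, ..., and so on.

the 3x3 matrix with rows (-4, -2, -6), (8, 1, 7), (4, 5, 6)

multipliers: -2, -1, -1

Forward elimination:
R2 <- R2 - (-2)*R1:  [  0  -3  -5 ]
R3 <- R3 - (-1)*R1:  [ 0  3  0 ]
R3 <- R3 - (-1)*R2:  [  0   0  -5 ]
Multipliers (in order of application): m_{21} = -2, m_{31} = -1, m_{32} = -1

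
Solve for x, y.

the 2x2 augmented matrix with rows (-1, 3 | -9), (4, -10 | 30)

(0, -3)

Forward elimination on [A|b]:
R2 <- R2 - (-4)*R1:  [  0   2  -6 ]
Row echelon form:
[ -1  3  |  -9 ]
[  0  2  |  -6 ]
Back-substitution:
y = (-6) / 2 = -3
x = (-9 - (3)*(-3)) / -1 = 0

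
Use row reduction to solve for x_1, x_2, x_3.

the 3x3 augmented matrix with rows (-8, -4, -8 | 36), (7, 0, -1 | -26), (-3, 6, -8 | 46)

Forward elimination on [A|b]:
R2 <- R2 - (-7/8)*R1:  [    0  -7/2    -8  11/2 ]
R3 <- R3 - (3/8)*R1:  [    0  15/2    -5  65/2 ]
R3 <- R3 - (-15/7)*R2:  [      0       0  -155/7   310/7 ]
Row echelon form:
[ -8    -4      -8  |     36 ]
[  0  -7/2      -8  |   11/2 ]
[  0     0  -155/7  |  310/7 ]
Back-substitution:
x_3 = (310/7) / (-155/7) = -2
x_2 = (11/2 - (-8)*(-2)) / (-7/2) = 3
x_1 = (36 - (-4)*(3) - (-8)*(-2)) / -8 = -4

(-4, 3, -2)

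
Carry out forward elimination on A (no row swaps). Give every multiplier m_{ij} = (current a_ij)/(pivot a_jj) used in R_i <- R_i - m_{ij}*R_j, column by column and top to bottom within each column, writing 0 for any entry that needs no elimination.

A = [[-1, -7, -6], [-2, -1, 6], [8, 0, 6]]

multipliers: 2, -8, -56/13

Forward elimination:
R2 <- R2 - (2)*R1:  [  0  13  18 ]
R3 <- R3 - (-8)*R1:  [   0  -56  -42 ]
R3 <- R3 - (-56/13)*R2:  [      0       0  462/13 ]
Multipliers (in order of application): m_{21} = 2, m_{31} = -8, m_{32} = -56/13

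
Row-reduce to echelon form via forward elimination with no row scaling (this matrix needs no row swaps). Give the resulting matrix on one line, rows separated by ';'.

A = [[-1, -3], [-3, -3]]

Forward elimination:
R2 <- R2 - (3)*R1:  [ 0  6 ]
Row echelon form:
[ -1  -3 ]
[  0   6 ]

REF = [-1 -3; 0 6]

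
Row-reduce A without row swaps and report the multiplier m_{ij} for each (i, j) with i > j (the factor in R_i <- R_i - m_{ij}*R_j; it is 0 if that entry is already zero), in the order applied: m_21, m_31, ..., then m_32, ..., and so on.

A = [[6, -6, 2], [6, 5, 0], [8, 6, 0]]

Forward elimination:
R2 <- R2 - (1)*R1:  [  0  11  -2 ]
R3 <- R3 - (4/3)*R1:  [    0    14  -8/3 ]
R3 <- R3 - (14/11)*R2:  [     0      0  -4/33 ]
Multipliers (in order of application): m_{21} = 1, m_{31} = 4/3, m_{32} = 14/11

multipliers: 1, 4/3, 14/11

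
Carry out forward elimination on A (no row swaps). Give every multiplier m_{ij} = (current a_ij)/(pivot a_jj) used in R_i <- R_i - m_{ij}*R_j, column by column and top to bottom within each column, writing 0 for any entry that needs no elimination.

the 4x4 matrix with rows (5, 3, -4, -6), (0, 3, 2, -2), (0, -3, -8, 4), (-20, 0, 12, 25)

Forward elimination:
R2: entry in column 1 is already 0 -> m_{21} = 0 (no row operation needed)
R3: entry in column 1 is already 0 -> m_{31} = 0 (no row operation needed)
R4 <- R4 - (-4)*R1:  [  0  12  -4   1 ]
R3 <- R3 - (-1)*R2:  [  0   0  -6   2 ]
R4 <- R4 - (4)*R2:  [   0    0  -12    9 ]
R4 <- R4 - (2)*R3:  [ 0  0  0  5 ]
Multipliers (in order of application): m_{21} = 0, m_{31} = 0, m_{41} = -4, m_{32} = -1, m_{42} = 4, m_{43} = 2

multipliers: 0, 0, -4, -1, 4, 2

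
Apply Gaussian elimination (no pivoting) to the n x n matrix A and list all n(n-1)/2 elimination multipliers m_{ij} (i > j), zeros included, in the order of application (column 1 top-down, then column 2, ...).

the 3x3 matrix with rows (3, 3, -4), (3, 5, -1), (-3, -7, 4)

multipliers: 1, -1, -2

Forward elimination:
R2 <- R2 - (1)*R1:  [ 0  2  3 ]
R3 <- R3 - (-1)*R1:  [  0  -4   0 ]
R3 <- R3 - (-2)*R2:  [ 0  0  6 ]
Multipliers (in order of application): m_{21} = 1, m_{31} = -1, m_{32} = -2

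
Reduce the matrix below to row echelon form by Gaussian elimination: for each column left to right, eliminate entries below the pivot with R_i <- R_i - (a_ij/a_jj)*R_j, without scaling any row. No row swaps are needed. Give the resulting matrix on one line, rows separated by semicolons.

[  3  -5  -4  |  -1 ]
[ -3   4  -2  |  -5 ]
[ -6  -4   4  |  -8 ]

Forward elimination:
R2 <- R2 - (-1)*R1:  [  0  -1  -6  -6 ]
R3 <- R3 - (-2)*R1:  [   0  -14   -4  -10 ]
R3 <- R3 - (14)*R2:  [  0   0  80  74 ]
Row echelon form:
[ 3  -5  -4  |  -1 ]
[ 0  -1  -6  |  -6 ]
[ 0   0  80  |  74 ]

REF = [3 -5 -4 -1; 0 -1 -6 -6; 0 0 80 74]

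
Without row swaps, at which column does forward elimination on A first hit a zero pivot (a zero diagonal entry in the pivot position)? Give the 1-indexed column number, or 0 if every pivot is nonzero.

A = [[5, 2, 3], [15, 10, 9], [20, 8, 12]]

Naive forward elimination:
R2 <- R2 - (3)*R1:  [ 0  4  0 ]
R3 <- R3 - (4)*R1:  [ 0  0  0 ]
Matrix at this point:
[ 5  2  3 ]
[ 0  4  0 ]
[ 0  0  0 ]
Pivot entry (3,3) in the last row is zero and there are no rows below to swap with -> zero pivot in column 3 (A is singular).

first zero-pivot column = 3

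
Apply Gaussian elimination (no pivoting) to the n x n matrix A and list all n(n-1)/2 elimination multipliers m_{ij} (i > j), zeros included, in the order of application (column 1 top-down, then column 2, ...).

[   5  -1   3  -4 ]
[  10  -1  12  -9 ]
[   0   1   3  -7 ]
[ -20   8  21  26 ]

multipliers: 2, 0, -4, 1, 4, -3

Forward elimination:
R2 <- R2 - (2)*R1:  [  0   1   6  -1 ]
R3: entry in column 1 is already 0 -> m_{31} = 0 (no row operation needed)
R4 <- R4 - (-4)*R1:  [  0   4  33  10 ]
R3 <- R3 - (1)*R2:  [  0   0  -3  -6 ]
R4 <- R4 - (4)*R2:  [  0   0   9  14 ]
R4 <- R4 - (-3)*R3:  [  0   0   0  -4 ]
Multipliers (in order of application): m_{21} = 2, m_{31} = 0, m_{41} = -4, m_{32} = 1, m_{42} = 4, m_{43} = -3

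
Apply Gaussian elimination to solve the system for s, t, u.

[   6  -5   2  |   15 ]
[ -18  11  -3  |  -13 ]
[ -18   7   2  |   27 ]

(-3, -5, 4)

Forward elimination on [A|b]:
R2 <- R2 - (-3)*R1:  [  0  -4   3  32 ]
R3 <- R3 - (-3)*R1:  [  0  -8   8  72 ]
R3 <- R3 - (2)*R2:  [ 0  0  2  8 ]
Row echelon form:
[ 6  -5  2  |  15 ]
[ 0  -4  3  |  32 ]
[ 0   0  2  |   8 ]
Back-substitution:
u = (8) / 2 = 4
t = (32 - (3)*(4)) / -4 = -5
s = (15 - (-5)*(-5) - (2)*(4)) / 6 = -3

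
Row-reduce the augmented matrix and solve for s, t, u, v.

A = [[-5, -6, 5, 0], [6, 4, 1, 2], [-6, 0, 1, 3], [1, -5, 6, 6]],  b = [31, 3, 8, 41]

(0, -1, 5, 1)

Forward elimination on [A|b]:
R2 <- R2 - (-6/5)*R1:  [     0  -16/5      7      2  201/5 ]
R3 <- R3 - (6/5)*R1:  [      0    36/5      -5       3  -146/5 ]
R4 <- R4 - (-1/5)*R1:  [     0  -31/5      7      6  236/5 ]
R3 <- R3 - (-9/4)*R2:  [     0      0   43/4   15/2  245/4 ]
R4 <- R4 - (31/16)*R2:  [       0        0  -105/16     17/8  -491/16 ]
R4 <- R4 - (-105/172)*R3:  [        0         0         0  1153/172  1153/172 ]
Row echelon form:
[ -5     -6     5         0  |        31 ]
[  0  -16/5     7         2  |     201/5 ]
[  0      0  43/4      15/2  |     245/4 ]
[  0      0     0  1153/172  |  1153/172 ]
Back-substitution:
v = (1153/172) / (1153/172) = 1
u = (245/4 - (15/2)*(1)) / (43/4) = 5
t = (201/5 - (7)*(5) - (2)*(1)) / (-16/5) = -1
s = (31 - (-6)*(-1) - (5)*(5)) / -5 = 0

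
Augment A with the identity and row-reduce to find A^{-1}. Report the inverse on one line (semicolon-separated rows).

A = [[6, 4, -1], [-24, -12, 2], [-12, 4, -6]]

Gauss-Jordan on [A | I]:
R1 <- (1/6)*R1:  [    1   2/3  -1/6  |   1/6     0     0 ]
R2 <- R2 - (-24)*R1:  [  0   4  -2  |   4   1   0 ]
R3 <- R3 - (-12)*R1:  [  0  12  -8  |   2   0   1 ]
R2 <- (1/4)*R2:  [    0     1  -1/2  |     1   1/4     0 ]
R1 <- R1 - (2/3)*R2:  [    1     0   1/6  |  -1/2  -1/6     0 ]
R3 <- R3 - (12)*R2:  [   0    0   -2  |  -10   -3    1 ]
R3 <- (1/-2)*R3:  [    0     0     1  |     5   3/2  -1/2 ]
R1 <- R1 - (1/6)*R3:  [     1      0      0  |   -4/3  -5/12   1/12 ]
R2 <- R2 - (-1/2)*R3:  [    0     1     0  |   7/2     1  -1/4 ]
Right block of [I | A^{-1}] is the inverse:
[ -4/3  -5/12  1/12 ]
[  7/2      1  -1/4 ]
[    5    3/2  -1/2 ]

inverse = [-4/3 -5/12 1/12; 7/2 1 -1/4; 5 3/2 -1/2]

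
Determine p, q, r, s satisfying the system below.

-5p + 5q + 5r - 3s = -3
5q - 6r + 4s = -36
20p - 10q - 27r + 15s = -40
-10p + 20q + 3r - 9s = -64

(3, -2, 5, 1)

Forward elimination on [A|b]:
R3 <- R3 - (-4)*R1:  [   0   10   -7    3  -52 ]
R4 <- R4 - (2)*R1:  [   0   10   -7   -3  -58 ]
R3 <- R3 - (2)*R2:  [  0   0   5  -5  20 ]
R4 <- R4 - (2)*R2:  [   0    0    5  -11   14 ]
R4 <- R4 - (1)*R3:  [  0   0   0  -6  -6 ]
Row echelon form:
[ -5  5   5  -3  |   -3 ]
[  0  5  -6   4  |  -36 ]
[  0  0   5  -5  |   20 ]
[  0  0   0  -6  |   -6 ]
Back-substitution:
s = (-6) / -6 = 1
r = (20 - (-5)*(1)) / 5 = 5
q = (-36 - (-6)*(5) - (4)*(1)) / 5 = -2
p = (-3 - (5)*(-2) - (5)*(5) - (-3)*(1)) / -5 = 3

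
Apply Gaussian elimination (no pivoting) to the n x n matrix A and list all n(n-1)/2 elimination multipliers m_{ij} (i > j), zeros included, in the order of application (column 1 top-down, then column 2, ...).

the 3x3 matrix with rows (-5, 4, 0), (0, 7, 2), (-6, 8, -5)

multipliers: 0, 6/5, 16/35

Forward elimination:
R2: entry in column 1 is already 0 -> m_{21} = 0 (no row operation needed)
R3 <- R3 - (6/5)*R1:  [    0  16/5    -5 ]
R3 <- R3 - (16/35)*R2:  [       0        0  -207/35 ]
Multipliers (in order of application): m_{21} = 0, m_{31} = 6/5, m_{32} = 16/35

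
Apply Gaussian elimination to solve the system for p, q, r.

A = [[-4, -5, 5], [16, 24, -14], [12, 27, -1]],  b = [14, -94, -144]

Forward elimination on [A|b]:
R2 <- R2 - (-4)*R1:  [   0    4    6  -38 ]
R3 <- R3 - (-3)*R1:  [    0    12    14  -102 ]
R3 <- R3 - (3)*R2:  [  0   0  -4  12 ]
Row echelon form:
[ -4  -5   5  |   14 ]
[  0   4   6  |  -38 ]
[  0   0  -4  |   12 ]
Back-substitution:
r = (12) / -4 = -3
q = (-38 - (6)*(-3)) / 4 = -5
p = (14 - (-5)*(-5) - (5)*(-3)) / -4 = -1

(-1, -5, -3)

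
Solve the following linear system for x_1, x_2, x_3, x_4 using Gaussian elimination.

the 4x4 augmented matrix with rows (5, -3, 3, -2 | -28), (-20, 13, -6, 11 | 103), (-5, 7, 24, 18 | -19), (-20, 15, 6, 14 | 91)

Forward elimination on [A|b]:
R2 <- R2 - (-4)*R1:  [  0   1   6   3  -9 ]
R3 <- R3 - (-1)*R1:  [   0    4   27   16  -47 ]
R4 <- R4 - (-4)*R1:  [   0    3   18    6  -21 ]
R3 <- R3 - (4)*R2:  [   0    0    3    4  -11 ]
R4 <- R4 - (3)*R2:  [  0   0   0  -3   6 ]
Row echelon form:
[ 5  -3  3  -2  |  -28 ]
[ 0   1  6   3  |   -9 ]
[ 0   0  3   4  |  -11 ]
[ 0   0  0  -3  |    6 ]
Back-substitution:
x_4 = (6) / -3 = -2
x_3 = (-11 - (4)*(-2)) / 3 = -1
x_2 = (-9 - (6)*(-1) - (3)*(-2)) / 1 = 3
x_1 = (-28 - (-3)*(3) - (3)*(-1) - (-2)*(-2)) / 5 = -4

(-4, 3, -1, -2)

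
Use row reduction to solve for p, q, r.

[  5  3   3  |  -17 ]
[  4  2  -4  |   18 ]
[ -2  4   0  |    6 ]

Forward elimination on [A|b]:
R2 <- R2 - (4/5)*R1:  [     0   -2/5  -32/5  158/5 ]
R3 <- R3 - (-2/5)*R1:  [    0  26/5   6/5  -4/5 ]
R3 <- R3 - (-13)*R2:  [   0    0  -82  410 ]
Row echelon form:
[ 5     3      3  |    -17 ]
[ 0  -2/5  -32/5  |  158/5 ]
[ 0     0    -82  |    410 ]
Back-substitution:
r = (410) / -82 = -5
q = (158/5 - (-32/5)*(-5)) / (-2/5) = 1
p = (-17 - (3)*(1) - (3)*(-5)) / 5 = -1

(-1, 1, -5)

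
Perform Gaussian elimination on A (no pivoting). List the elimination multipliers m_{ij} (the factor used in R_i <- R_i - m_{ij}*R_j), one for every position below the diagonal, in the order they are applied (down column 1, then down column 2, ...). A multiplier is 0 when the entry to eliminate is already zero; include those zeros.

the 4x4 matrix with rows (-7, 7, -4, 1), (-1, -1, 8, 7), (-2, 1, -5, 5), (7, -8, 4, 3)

multipliers: 1/7, 2/7, -1, 1/2, 1/2, 10/19

Forward elimination:
R2 <- R2 - (1/7)*R1:  [    0    -2  60/7  48/7 ]
R3 <- R3 - (2/7)*R1:  [     0     -1  -27/7   33/7 ]
R4 <- R4 - (-1)*R1:  [  0  -1   0   4 ]
R3 <- R3 - (1/2)*R2:  [     0      0  -57/7    9/7 ]
R4 <- R4 - (1/2)*R2:  [     0      0  -30/7    4/7 ]
R4 <- R4 - (10/19)*R3:  [     0      0      0  -2/19 ]
Multipliers (in order of application): m_{21} = 1/7, m_{31} = 2/7, m_{41} = -1, m_{32} = 1/2, m_{42} = 1/2, m_{43} = 10/19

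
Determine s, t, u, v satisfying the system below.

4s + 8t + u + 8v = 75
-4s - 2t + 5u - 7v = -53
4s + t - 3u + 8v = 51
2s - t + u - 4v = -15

Forward elimination on [A|b]:
R2 <- R2 - (-1)*R1:  [  0   6   6   1  22 ]
R3 <- R3 - (1)*R1:  [   0   -7   -4    0  -24 ]
R4 <- R4 - (1/2)*R1:  [      0      -5     1/2      -8  -105/2 ]
R3 <- R3 - (-7/6)*R2:  [   0    0    3  7/6  5/3 ]
R4 <- R4 - (-5/6)*R2:  [      0       0    11/2   -43/6  -205/6 ]
R4 <- R4 - (11/6)*R3:  [       0        0        0  -335/36   -335/9 ]
Row echelon form:
[ 4  8  1        8  |      75 ]
[ 0  6  6        1  |      22 ]
[ 0  0  3      7/6  |     5/3 ]
[ 0  0  0  -335/36  |  -335/9 ]
Back-substitution:
v = (-335/9) / (-335/36) = 4
u = (5/3 - (7/6)*(4)) / 3 = -1
t = (22 - (6)*(-1) - (1)*(4)) / 6 = 4
s = (75 - (8)*(4) - (1)*(-1) - (8)*(4)) / 4 = 3

(3, 4, -1, 4)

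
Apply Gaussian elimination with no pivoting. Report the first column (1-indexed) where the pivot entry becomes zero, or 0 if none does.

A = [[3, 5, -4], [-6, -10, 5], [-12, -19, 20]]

first zero-pivot column = 2

Naive forward elimination:
R2 <- R2 - (-2)*R1:  [  0   0  -3 ]
R3 <- R3 - (-4)*R1:  [ 0  1  4 ]
Matrix at this point:
[ 3  5  -4 ]
[ 0  0  -3 ]
[ 0  1   4 ]
Pivot entry (2,2) is zero but row 3 has 1 in column 2 -> naive elimination stops; a row interchange (e.g. R2 <-> R3) would be required here.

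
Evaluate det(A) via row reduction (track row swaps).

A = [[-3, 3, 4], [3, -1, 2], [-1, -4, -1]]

Forward elimination:
R2 <- R2 - (-1)*R1:  [ 0  2  6 ]
R3 <- R3 - (1/3)*R1:  [    0    -5  -7/3 ]
R3 <- R3 - (-5/2)*R2:  [    0     0  38/3 ]
Upper-triangular form:
[ -3  3     4 ]
[  0  2     6 ]
[  0  0  38/3 ]
det(A) = (-1)^0 * (-3) * (2) * (38/3) = -76  (0 row swaps -> sign +1)

det(A) = -76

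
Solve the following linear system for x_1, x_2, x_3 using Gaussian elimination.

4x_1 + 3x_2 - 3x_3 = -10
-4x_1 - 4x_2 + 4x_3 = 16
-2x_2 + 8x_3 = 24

Forward elimination on [A|b]:
R2 <- R2 - (-1)*R1:  [  0  -1   1   6 ]
R3 <- R3 - (2)*R2:  [  0   0   6  12 ]
Row echelon form:
[ 4   3  -3  |  -10 ]
[ 0  -1   1  |    6 ]
[ 0   0   6  |   12 ]
Back-substitution:
x_3 = (12) / 6 = 2
x_2 = (6 - (1)*(2)) / -1 = -4
x_1 = (-10 - (3)*(-4) - (-3)*(2)) / 4 = 2

(2, -4, 2)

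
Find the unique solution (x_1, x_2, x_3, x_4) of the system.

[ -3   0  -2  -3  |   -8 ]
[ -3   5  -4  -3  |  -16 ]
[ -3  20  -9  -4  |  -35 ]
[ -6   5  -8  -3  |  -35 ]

(1, 0, 4, -1)

Forward elimination on [A|b]:
R2 <- R2 - (1)*R1:  [  0   5  -2   0  -8 ]
R3 <- R3 - (1)*R1:  [   0   20   -7   -1  -27 ]
R4 <- R4 - (2)*R1:  [   0    5   -4    3  -19 ]
R3 <- R3 - (4)*R2:  [  0   0   1  -1   5 ]
R4 <- R4 - (1)*R2:  [   0    0   -2    3  -11 ]
R4 <- R4 - (-2)*R3:  [  0   0   0   1  -1 ]
Row echelon form:
[ -3  0  -2  -3  |  -8 ]
[  0  5  -2   0  |  -8 ]
[  0  0   1  -1  |   5 ]
[  0  0   0   1  |  -1 ]
Back-substitution:
x_4 = (-1) / 1 = -1
x_3 = (5 - (-1)*(-1)) / 1 = 4
x_2 = (-8 - (-2)*(4)) / 5 = 0
x_1 = (-8 - (-2)*(4) - (-3)*(-1)) / -3 = 1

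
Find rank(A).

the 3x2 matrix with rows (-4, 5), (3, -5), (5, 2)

Row reduction:
R2 <- R2 - (-3/4)*R1:  [    0  -5/4 ]
R3 <- R3 - (-5/4)*R1:  [    0  33/4 ]
R3 <- R3 - (-33/5)*R2:  [ 0  0 ]
Row echelon form:
[ -4     5 ]
[  0  -5/4 ]
[  0     0 ]
Nonzero rows / pivot columns: 2

rank(A) = 2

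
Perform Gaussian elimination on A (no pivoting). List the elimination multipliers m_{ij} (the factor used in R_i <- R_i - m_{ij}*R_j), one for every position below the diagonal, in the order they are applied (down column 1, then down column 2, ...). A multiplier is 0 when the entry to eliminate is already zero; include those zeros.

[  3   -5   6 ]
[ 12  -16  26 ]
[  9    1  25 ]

multipliers: 4, 3, 4

Forward elimination:
R2 <- R2 - (4)*R1:  [ 0  4  2 ]
R3 <- R3 - (3)*R1:  [  0  16   7 ]
R3 <- R3 - (4)*R2:  [  0   0  -1 ]
Multipliers (in order of application): m_{21} = 4, m_{31} = 3, m_{32} = 4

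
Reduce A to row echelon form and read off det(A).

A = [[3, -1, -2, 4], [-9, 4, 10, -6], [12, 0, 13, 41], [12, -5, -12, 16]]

Forward elimination:
R2 <- R2 - (-3)*R1:  [ 0  1  4  6 ]
R3 <- R3 - (4)*R1:  [  0   4  21  25 ]
R4 <- R4 - (4)*R1:  [  0  -1  -4   0 ]
R3 <- R3 - (4)*R2:  [ 0  0  5  1 ]
R4 <- R4 - (-1)*R2:  [ 0  0  0  6 ]
Upper-triangular form:
[ 3  -1  -2  4 ]
[ 0   1   4  6 ]
[ 0   0   5  1 ]
[ 0   0   0  6 ]
det(A) = (-1)^0 * (3) * (1) * (5) * (6) = 90  (0 row swaps -> sign +1)

det(A) = 90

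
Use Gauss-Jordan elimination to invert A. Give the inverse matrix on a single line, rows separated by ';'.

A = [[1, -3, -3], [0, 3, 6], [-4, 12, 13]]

inverse = [-11 1 -3; -8 1/3 -2; 4 0 1]

Gauss-Jordan on [A | I]:
R3 <- R3 - (-4)*R1:  [ 0  0  1  |  4  0  1 ]
R2 <- (1/3)*R2:  [   0    1    2  |    0  1/3    0 ]
R1 <- R1 - (-3)*R2:  [ 1  0  3  |  1  1  0 ]
R1 <- R1 - (3)*R3:  [   1    0    0  |  -11    1   -3 ]
R2 <- R2 - (2)*R3:  [   0    1    0  |   -8  1/3   -2 ]
Right block of [I | A^{-1}] is the inverse:
[ -11    1  -3 ]
[  -8  1/3  -2 ]
[   4    0   1 ]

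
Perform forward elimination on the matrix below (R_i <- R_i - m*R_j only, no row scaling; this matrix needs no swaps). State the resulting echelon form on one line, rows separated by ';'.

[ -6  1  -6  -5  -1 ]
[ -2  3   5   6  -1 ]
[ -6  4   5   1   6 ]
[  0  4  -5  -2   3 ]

REF = [-6 1 -6 -5 -1; 0 8/3 7 23/3 -2/3; 0 0 25/8 -21/8 31/4; 0 0 0 -663/25 1061/25]

Forward elimination:
R2 <- R2 - (1/3)*R1:  [    0   8/3     7  23/3  -2/3 ]
R3 <- R3 - (1)*R1:  [  0   3  11   6   7 ]
R3 <- R3 - (9/8)*R2:  [     0      0   25/8  -21/8   31/4 ]
R4 <- R4 - (3/2)*R2:  [     0      0  -31/2  -27/2      4 ]
R4 <- R4 - (-124/25)*R3:  [       0        0        0  -663/25  1061/25 ]
Row echelon form:
[ -6    1    -6       -5       -1 ]
[  0  8/3     7     23/3     -2/3 ]
[  0    0  25/8    -21/8     31/4 ]
[  0    0     0  -663/25  1061/25 ]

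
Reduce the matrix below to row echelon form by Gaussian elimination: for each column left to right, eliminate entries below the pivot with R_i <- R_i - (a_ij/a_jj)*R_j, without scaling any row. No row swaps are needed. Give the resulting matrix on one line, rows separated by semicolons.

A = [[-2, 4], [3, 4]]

Forward elimination:
R2 <- R2 - (-3/2)*R1:  [  0  10 ]
Row echelon form:
[ -2   4 ]
[  0  10 ]

REF = [-2 4; 0 10]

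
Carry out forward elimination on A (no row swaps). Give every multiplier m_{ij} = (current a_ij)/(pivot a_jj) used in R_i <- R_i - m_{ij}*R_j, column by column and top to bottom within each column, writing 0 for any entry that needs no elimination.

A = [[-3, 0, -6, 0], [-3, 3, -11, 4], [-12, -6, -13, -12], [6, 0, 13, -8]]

Forward elimination:
R2 <- R2 - (1)*R1:  [  0   3  -5   4 ]
R3 <- R3 - (4)*R1:  [   0   -6   11  -12 ]
R4 <- R4 - (-2)*R1:  [  0   0   1  -8 ]
R3 <- R3 - (-2)*R2:  [  0   0   1  -4 ]
R4: entry in column 2 is already 0 -> m_{42} = 0 (no row operation needed)
R4 <- R4 - (1)*R3:  [  0   0   0  -4 ]
Multipliers (in order of application): m_{21} = 1, m_{31} = 4, m_{41} = -2, m_{32} = -2, m_{42} = 0, m_{43} = 1

multipliers: 1, 4, -2, -2, 0, 1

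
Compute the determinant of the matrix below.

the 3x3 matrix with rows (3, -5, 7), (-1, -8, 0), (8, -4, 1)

Forward elimination:
R2 <- R2 - (-1/3)*R1:  [     0  -29/3    7/3 ]
R3 <- R3 - (8/3)*R1:  [     0   28/3  -53/3 ]
R3 <- R3 - (-28/29)*R2:  [       0        0  -447/29 ]
Upper-triangular form:
[ 3     -5        7 ]
[ 0  -29/3      7/3 ]
[ 0      0  -447/29 ]
det(A) = (-1)^0 * (3) * (-29/3) * (-447/29) = 447  (0 row swaps -> sign +1)

det(A) = 447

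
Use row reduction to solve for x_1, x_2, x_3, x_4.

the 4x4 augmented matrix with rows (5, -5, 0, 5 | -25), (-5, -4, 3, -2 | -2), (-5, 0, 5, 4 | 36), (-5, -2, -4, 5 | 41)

Forward elimination on [A|b]:
R2 <- R2 - (-1)*R1:  [   0   -9    3    3  -27 ]
R3 <- R3 - (-1)*R1:  [  0  -5   5   9  11 ]
R4 <- R4 - (-1)*R1:  [  0  -7  -4  10  16 ]
R3 <- R3 - (5/9)*R2:  [    0     0  10/3  22/3    26 ]
R4 <- R4 - (7/9)*R2:  [     0      0  -19/3   23/3     37 ]
R4 <- R4 - (-19/10)*R3:  [     0      0      0  108/5  432/5 ]
Row echelon form:
[ 5  -5     0      5  |    -25 ]
[ 0  -9     3      3  |    -27 ]
[ 0   0  10/3   22/3  |     26 ]
[ 0   0     0  108/5  |  432/5 ]
Back-substitution:
x_4 = (432/5) / (108/5) = 4
x_3 = (26 - (22/3)*(4)) / (10/3) = -1
x_2 = (-27 - (3)*(-1) - (3)*(4)) / -9 = 4
x_1 = (-25 - (-5)*(4) - (5)*(4)) / 5 = -5

(-5, 4, -1, 4)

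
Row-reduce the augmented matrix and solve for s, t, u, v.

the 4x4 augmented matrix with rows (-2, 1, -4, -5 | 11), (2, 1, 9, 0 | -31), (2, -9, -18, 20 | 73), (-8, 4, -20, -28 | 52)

Forward elimination on [A|b]:
R2 <- R2 - (-1)*R1:  [   0    2    5   -5  -20 ]
R3 <- R3 - (-1)*R1:  [   0   -8  -22   15   84 ]
R4 <- R4 - (4)*R1:  [  0   0  -4  -8   8 ]
R3 <- R3 - (-4)*R2:  [  0   0  -2  -5   4 ]
R4 <- R4 - (2)*R3:  [ 0  0  0  2  0 ]
Row echelon form:
[ -2  1  -4  -5  |   11 ]
[  0  2   5  -5  |  -20 ]
[  0  0  -2  -5  |    4 ]
[  0  0   0   2  |    0 ]
Back-substitution:
v = (0) / 2 = 0
u = (4 - (-5)*(0)) / -2 = -2
t = (-20 - (5)*(-2) - (-5)*(0)) / 2 = -5
s = (11 - (1)*(-5) - (-4)*(-2) - (-5)*(0)) / -2 = -4

(-4, -5, -2, 0)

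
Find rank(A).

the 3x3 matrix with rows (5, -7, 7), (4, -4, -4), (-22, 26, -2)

rank(A) = 2

Row reduction:
R2 <- R2 - (4/5)*R1:  [     0    8/5  -48/5 ]
R3 <- R3 - (-22/5)*R1:  [     0  -24/5  144/5 ]
R3 <- R3 - (-3)*R2:  [ 0  0  0 ]
Row echelon form:
[ 5   -7      7 ]
[ 0  8/5  -48/5 ]
[ 0    0      0 ]
Nonzero rows / pivot columns: 2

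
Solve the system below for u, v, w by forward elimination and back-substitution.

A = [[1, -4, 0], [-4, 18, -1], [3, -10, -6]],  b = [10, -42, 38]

Forward elimination on [A|b]:
R2 <- R2 - (-4)*R1:  [  0   2  -1  -2 ]
R3 <- R3 - (3)*R1:  [  0   2  -6   8 ]
R3 <- R3 - (1)*R2:  [  0   0  -5  10 ]
Row echelon form:
[ 1  -4   0  |  10 ]
[ 0   2  -1  |  -2 ]
[ 0   0  -5  |  10 ]
Back-substitution:
w = (10) / -5 = -2
v = (-2 - (-1)*(-2)) / 2 = -2
u = (10 - (-4)*(-2)) / 1 = 2

(2, -2, -2)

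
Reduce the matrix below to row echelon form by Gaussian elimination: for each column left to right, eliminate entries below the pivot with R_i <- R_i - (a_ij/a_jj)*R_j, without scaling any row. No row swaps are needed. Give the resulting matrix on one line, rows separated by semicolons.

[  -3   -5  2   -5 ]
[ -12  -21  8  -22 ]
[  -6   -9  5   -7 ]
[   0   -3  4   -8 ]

REF = [-3 -5 2 -5; 0 -1 0 -2; 0 0 1 1; 0 0 0 -6]

Forward elimination:
R2 <- R2 - (4)*R1:  [  0  -1   0  -2 ]
R3 <- R3 - (2)*R1:  [ 0  1  1  3 ]
R3 <- R3 - (-1)*R2:  [ 0  0  1  1 ]
R4 <- R4 - (3)*R2:  [  0   0   4  -2 ]
R4 <- R4 - (4)*R3:  [  0   0   0  -6 ]
Row echelon form:
[ -3  -5  2  -5 ]
[  0  -1  0  -2 ]
[  0   0  1   1 ]
[  0   0  0  -6 ]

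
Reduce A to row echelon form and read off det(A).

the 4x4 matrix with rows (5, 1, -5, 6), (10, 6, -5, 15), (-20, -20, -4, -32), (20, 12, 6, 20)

Forward elimination:
R2 <- R2 - (2)*R1:  [ 0  4  5  3 ]
R3 <- R3 - (-4)*R1:  [   0  -16  -24   -8 ]
R4 <- R4 - (4)*R1:  [  0   8  26  -4 ]
R3 <- R3 - (-4)*R2:  [  0   0  -4   4 ]
R4 <- R4 - (2)*R2:  [   0    0   16  -10 ]
R4 <- R4 - (-4)*R3:  [ 0  0  0  6 ]
Upper-triangular form:
[ 5  1  -5  6 ]
[ 0  4   5  3 ]
[ 0  0  -4  4 ]
[ 0  0   0  6 ]
det(A) = (-1)^0 * (5) * (4) * (-4) * (6) = -480  (0 row swaps -> sign +1)

det(A) = -480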